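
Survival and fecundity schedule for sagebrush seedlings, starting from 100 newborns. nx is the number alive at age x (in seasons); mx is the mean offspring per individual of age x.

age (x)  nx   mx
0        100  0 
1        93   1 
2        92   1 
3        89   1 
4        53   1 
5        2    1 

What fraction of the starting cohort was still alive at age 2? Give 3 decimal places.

l_2 = n_2/n_0 = 92/100 = 0.92 → 0.920

0.920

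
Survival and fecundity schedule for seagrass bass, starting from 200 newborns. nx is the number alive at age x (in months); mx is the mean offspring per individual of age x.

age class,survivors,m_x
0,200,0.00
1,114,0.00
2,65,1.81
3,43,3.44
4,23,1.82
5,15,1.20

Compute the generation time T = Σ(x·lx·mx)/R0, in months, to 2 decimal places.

lx = nx/n0 = nx/200: 1, 0.57, 0.325, 0.215, 0.115, 0.075
lx·mx: 0, 0, 0.58825, 0.7396, 0.2093, 0.09 → R0 = 1.62715
x·lx·mx: 0, 0, 1.1765, 2.2188, 0.8372, 0.45 → Σ = 4.6825
T = 4.6825 / 1.62715 = 2.877731… → 2.88

2.88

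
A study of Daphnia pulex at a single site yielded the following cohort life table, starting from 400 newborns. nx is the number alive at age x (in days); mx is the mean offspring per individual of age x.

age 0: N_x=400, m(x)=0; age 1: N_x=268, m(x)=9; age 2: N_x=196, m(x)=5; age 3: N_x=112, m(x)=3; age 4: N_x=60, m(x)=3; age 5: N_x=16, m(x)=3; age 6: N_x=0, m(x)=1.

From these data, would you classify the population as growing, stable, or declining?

growing

lx = nx/n0 = nx/400: 1, 0.67, 0.49, 0.28, 0.15, 0.04, 0
R0 = Σ lx·mx = 0 + 6.03 + 2.45 + 0.84 + 0.45 + 0.12 + 0 = 9.89
R0 > 1, so the population is growing.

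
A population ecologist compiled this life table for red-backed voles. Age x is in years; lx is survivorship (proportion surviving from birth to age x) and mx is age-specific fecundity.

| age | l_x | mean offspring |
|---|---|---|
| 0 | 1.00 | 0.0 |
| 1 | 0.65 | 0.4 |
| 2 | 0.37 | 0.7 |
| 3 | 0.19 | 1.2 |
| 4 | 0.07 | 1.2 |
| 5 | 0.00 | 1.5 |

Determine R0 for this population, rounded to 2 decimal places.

lx·mx by age: 0, 0.26, 0.259, 0.228, 0.084, 0
R0 = Σ lx·mx = 0.831 → 0.83

0.83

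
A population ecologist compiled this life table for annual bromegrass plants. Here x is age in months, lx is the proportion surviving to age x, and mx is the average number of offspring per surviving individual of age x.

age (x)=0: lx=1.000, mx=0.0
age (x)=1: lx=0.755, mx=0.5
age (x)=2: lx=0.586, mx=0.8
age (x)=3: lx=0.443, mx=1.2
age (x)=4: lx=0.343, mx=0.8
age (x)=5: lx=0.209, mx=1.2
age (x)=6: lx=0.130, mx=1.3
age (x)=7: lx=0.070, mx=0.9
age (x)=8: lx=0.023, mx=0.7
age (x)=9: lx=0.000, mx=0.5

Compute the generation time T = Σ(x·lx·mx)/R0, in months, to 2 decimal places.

lx·mx: 0, 0.3775, 0.4688, 0.5316, 0.2744, 0.2508, 0.169, 0.063, 0.0161, 0 → R0 = 2.1512
x·lx·mx: 0, 0.3775, 0.9376, 1.5948, 1.0976, 1.254, 1.014, 0.441, 0.1288, 0 → Σ = 6.8453
T = 6.8453 / 2.1512 = 3.182084… → 3.18

3.18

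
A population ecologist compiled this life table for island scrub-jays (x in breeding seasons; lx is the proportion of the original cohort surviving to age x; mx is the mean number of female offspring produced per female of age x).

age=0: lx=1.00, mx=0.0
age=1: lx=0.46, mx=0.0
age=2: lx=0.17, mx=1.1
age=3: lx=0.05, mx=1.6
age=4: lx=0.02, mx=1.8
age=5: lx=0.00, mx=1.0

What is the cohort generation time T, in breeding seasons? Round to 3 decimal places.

lx·mx: 0, 0, 0.187, 0.08, 0.036, 0 → R0 = 0.303
x·lx·mx: 0, 0, 0.374, 0.24, 0.144, 0 → Σ = 0.758
T = 0.758 / 0.303 = 2.50165… → 2.502

2.502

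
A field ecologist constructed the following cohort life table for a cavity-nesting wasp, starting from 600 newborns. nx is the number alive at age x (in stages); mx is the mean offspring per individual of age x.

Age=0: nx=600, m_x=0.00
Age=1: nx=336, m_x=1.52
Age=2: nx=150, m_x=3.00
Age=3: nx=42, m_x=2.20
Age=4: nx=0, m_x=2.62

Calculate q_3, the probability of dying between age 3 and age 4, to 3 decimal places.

lx = nx/n0 = nx/600: 1, 0.56, 0.25, 0.07, 0
q_3 = (l_3 − l_4) / l_3 = (0.07 − 0) / 0.07
     = 0.07 / 0.07 = 1 → 1.000

1.000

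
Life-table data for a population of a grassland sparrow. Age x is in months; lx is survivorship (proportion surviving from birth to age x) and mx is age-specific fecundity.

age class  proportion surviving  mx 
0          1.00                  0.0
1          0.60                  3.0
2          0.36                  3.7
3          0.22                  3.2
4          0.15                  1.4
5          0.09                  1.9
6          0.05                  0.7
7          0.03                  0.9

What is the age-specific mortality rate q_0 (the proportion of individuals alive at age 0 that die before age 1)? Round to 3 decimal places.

0.400

q_0 = (l_0 − l_1) / l_0 = (1 − 0.6) / 1
     = 0.4 / 1 = 0.4 → 0.400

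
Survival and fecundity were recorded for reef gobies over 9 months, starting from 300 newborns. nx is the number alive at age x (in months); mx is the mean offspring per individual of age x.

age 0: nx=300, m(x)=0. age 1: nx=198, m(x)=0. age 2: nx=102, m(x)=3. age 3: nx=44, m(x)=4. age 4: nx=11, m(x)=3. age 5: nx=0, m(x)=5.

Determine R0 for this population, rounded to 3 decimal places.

lx = nx/n0 = nx/300: 1, 0.66, 0.34, 0.14667…, 0.03667…, 0
lx·mx by age: 0, 0, 1.02, 0.586667…, 0.11…, 0
R0 = Σ lx·mx = 1.716667… → 1.717

1.717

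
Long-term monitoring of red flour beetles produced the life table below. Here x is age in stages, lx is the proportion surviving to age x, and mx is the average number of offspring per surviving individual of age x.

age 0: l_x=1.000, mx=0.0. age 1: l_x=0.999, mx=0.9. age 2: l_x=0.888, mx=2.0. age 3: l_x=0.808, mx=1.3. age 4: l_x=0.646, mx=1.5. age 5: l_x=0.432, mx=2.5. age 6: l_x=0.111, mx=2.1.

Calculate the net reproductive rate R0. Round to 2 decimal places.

lx·mx by age: 0, 0.8991, 1.776, 1.0504, 0.969, 1.08, 0.2331
R0 = Σ lx·mx = 6.0076 → 6.01

6.01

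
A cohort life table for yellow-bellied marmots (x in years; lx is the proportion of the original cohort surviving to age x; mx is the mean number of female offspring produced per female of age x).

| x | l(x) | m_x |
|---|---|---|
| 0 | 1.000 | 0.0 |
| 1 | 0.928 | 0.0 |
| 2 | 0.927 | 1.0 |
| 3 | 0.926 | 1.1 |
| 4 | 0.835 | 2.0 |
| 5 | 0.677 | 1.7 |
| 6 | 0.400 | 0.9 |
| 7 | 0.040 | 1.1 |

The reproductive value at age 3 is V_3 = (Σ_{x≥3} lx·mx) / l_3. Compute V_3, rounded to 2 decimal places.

4.58

lx·mx for x ≥ 3: 1.0186, 1.67, 1.1509, 0.36, 0.044 → sum = 4.2435
V_3 = 4.2435 / l_3 = 4.2435 / 0.926 = 4.582613… → 4.58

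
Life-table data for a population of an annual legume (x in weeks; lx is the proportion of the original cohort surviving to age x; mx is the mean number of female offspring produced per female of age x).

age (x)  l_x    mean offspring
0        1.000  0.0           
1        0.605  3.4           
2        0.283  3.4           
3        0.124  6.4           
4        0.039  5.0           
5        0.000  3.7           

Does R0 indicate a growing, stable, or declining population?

R0 = Σ lx·mx = 0 + 2.057 + 0.9622 + 0.7936 + 0.195 + 0 = 4.0078
R0 > 1, so the population is growing.

growing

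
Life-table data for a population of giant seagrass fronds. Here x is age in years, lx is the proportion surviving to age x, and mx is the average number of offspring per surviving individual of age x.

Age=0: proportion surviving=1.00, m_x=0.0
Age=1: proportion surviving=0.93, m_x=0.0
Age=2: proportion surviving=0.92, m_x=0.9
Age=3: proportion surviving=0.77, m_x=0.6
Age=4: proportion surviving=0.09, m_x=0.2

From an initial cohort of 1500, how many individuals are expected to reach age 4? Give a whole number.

135

Expected survivors = N0 · l_4 = 1500 × 0.09 = 135 → 135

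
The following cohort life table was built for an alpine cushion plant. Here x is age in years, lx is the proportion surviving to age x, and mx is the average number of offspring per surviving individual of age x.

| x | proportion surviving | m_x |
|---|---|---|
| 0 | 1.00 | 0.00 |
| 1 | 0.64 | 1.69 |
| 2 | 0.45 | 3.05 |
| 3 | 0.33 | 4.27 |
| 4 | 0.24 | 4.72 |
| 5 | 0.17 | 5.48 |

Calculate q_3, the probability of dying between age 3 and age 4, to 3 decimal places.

0.273

q_3 = (l_3 − l_4) / l_3 = (0.33 − 0.24) / 0.33
     = 0.09 / 0.33 = 0.272727… → 0.273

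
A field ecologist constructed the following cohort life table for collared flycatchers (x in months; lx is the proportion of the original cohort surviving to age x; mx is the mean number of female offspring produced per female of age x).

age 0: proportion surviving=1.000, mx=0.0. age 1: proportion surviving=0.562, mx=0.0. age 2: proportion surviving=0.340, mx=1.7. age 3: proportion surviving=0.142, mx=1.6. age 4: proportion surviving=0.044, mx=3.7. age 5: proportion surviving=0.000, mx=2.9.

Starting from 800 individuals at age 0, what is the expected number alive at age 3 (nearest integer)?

Expected survivors = N0 · l_3 = 800 × 0.142 = 113.6 → 114

114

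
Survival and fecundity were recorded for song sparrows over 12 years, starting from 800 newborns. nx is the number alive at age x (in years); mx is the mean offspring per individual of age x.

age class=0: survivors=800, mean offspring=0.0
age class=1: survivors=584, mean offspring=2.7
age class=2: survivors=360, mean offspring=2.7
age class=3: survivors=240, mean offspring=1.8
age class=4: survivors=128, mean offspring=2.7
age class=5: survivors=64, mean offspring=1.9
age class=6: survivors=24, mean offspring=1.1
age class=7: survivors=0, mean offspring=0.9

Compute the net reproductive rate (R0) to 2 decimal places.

4.34

lx = nx/n0 = nx/800: 1, 0.73, 0.45, 0.3, 0.16, 0.08, 0.03, 0
lx·mx by age: 0, 1.971, 1.215, 0.54, 0.432, 0.152, 0.033, 0
R0 = Σ lx·mx = 4.343 → 4.34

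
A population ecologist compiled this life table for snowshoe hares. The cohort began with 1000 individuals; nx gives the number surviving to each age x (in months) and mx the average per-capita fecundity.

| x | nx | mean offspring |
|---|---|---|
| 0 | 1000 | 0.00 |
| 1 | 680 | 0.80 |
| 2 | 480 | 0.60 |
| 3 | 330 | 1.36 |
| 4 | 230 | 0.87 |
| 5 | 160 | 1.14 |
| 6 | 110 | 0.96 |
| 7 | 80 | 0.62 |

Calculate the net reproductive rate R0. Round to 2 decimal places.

1.82

lx = nx/n0 = nx/1000: 1, 0.68, 0.48, 0.33, 0.23, 0.16, 0.11, 0.08
lx·mx by age: 0, 0.544, 0.288, 0.4488, 0.2001, 0.1824, 0.1056, 0.0496
R0 = Σ lx·mx = 1.8185 → 1.82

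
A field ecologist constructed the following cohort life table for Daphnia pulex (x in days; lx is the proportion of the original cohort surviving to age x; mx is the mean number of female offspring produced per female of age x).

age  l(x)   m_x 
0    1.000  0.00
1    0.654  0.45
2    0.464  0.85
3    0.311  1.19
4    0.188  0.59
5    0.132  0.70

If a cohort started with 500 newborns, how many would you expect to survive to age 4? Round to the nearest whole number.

94

Expected survivors = N0 · l_4 = 500 × 0.188 = 94 → 94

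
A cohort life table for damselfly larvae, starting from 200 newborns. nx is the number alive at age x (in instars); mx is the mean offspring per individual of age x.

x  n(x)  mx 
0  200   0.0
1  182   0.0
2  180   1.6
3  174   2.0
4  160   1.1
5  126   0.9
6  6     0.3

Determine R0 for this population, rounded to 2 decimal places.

4.64

lx = nx/n0 = nx/200: 1, 0.91, 0.9, 0.87, 0.8, 0.63, 0.03
lx·mx by age: 0, 0, 1.44, 1.74, 0.88, 0.567, 0.009
R0 = Σ lx·mx = 4.636 → 4.64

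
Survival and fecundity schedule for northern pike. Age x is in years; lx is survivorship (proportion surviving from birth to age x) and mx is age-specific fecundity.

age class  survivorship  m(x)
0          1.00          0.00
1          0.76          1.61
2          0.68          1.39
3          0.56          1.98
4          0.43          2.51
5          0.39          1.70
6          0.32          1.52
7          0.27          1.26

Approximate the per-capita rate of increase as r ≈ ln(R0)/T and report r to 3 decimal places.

R0 = Σ lx·mx = 0 + 1.2236 + 0.9452 + 1.1088 + 1.0793 + 0.663 + 0.4864 + 0.3402 = 5.8465
Σ x·lx·mx = 19.3724; T = 19.3724/5.8465 = 3.3135…
r ≈ ln(R0)/T = ln(5.8465)/3.3135… = 0.53292… → 0.533

0.533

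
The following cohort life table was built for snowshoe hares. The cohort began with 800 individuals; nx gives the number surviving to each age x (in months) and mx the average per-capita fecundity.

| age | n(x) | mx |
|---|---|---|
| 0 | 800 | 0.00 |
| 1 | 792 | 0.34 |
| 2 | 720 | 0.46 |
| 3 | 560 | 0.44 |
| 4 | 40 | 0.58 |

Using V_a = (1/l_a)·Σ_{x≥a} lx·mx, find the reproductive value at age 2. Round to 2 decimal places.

0.83

lx = nx/n0 = nx/800: 1, 0.99, 0.9, 0.7, 0.05
lx·mx for x ≥ 2: 0.414, 0.308, 0.029 → sum = 0.751
V_2 = 0.751 / l_2 = 0.751 / 0.9 = 0.834444… → 0.83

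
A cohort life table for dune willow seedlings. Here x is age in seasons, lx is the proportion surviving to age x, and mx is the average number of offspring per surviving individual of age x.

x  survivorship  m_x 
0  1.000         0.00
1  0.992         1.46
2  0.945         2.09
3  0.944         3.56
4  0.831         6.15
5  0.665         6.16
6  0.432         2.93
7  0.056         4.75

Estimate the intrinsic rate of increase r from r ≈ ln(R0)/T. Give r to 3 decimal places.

R0 = Σ lx·mx = 0 + 1.44832 + 1.97505 + 3.36064 + 5.11065 + 4.0964 + 1.26576 + 0.266 = 17.52282
Σ x·lx·mx = 65.8615; T = 65.8615/17.52282 = 3.75861…
r ≈ ln(R0)/T = ln(17.52282)/3.75861… = 0.76185… → 0.762

0.762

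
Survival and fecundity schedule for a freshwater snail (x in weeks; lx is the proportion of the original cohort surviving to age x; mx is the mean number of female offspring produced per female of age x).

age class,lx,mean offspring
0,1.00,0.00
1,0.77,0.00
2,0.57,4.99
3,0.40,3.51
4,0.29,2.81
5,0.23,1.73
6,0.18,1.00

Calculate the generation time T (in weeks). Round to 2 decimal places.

lx·mx: 0, 0, 2.8443, 1.404, 0.8149, 0.3979, 0.18 → R0 = 5.6411
x·lx·mx: 0, 0, 5.6886, 4.212, 3.2596, 1.9895, 1.08 → Σ = 16.2297
T = 16.2297 / 5.6411 = 2.877045… → 2.88

2.88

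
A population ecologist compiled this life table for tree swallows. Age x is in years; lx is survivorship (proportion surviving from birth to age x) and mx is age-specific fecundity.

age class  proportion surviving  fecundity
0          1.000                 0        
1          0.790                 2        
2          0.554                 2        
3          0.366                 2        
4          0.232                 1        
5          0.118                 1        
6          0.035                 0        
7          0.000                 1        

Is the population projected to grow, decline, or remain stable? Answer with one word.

R0 = Σ lx·mx = 0 + 1.58 + 1.108 + 0.732 + 0.232 + 0.118 + 0 + 0 = 3.77
R0 > 1, so the population is growing.

growing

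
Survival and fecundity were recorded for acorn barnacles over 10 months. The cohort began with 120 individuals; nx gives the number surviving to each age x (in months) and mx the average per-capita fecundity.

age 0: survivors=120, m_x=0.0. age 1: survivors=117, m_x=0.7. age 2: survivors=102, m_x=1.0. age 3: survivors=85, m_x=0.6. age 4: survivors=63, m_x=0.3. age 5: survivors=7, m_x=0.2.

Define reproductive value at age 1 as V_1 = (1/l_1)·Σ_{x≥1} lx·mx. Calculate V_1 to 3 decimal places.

2.181

lx = nx/n0 = nx/120: 1, 0.975, 0.85, 0.70833…, 0.525, 0.05833…
lx·mx for x ≥ 1: 0.6825, 0.85, 0.425…, 0.1575, 0.011667… → sum = 2.126667…
V_1 = 2.126667… / l_1 = 2.126667… / 0.975 = 2.181197… → 2.181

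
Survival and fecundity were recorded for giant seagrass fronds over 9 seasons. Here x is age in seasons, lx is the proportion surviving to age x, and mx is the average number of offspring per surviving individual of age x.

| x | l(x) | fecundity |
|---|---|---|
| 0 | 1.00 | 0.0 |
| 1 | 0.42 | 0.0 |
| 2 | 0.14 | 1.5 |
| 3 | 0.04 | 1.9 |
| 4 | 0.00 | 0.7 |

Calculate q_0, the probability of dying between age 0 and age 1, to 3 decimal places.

0.580

q_0 = (l_0 − l_1) / l_0 = (1 − 0.42) / 1
     = 0.58 / 1 = 0.58 → 0.580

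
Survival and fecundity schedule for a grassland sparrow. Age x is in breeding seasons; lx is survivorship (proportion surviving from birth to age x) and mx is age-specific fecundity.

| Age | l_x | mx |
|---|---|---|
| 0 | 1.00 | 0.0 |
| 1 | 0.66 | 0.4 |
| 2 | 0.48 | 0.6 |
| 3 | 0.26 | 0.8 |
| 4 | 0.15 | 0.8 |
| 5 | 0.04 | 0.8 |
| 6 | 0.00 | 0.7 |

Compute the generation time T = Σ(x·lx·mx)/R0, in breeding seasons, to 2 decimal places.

lx·mx: 0, 0.264, 0.288, 0.208, 0.12, 0.032, 0 → R0 = 0.912
x·lx·mx: 0, 0.264, 0.576, 0.624, 0.48, 0.16, 0 → Σ = 2.104
T = 2.104 / 0.912 = 2.307018… → 2.31

2.31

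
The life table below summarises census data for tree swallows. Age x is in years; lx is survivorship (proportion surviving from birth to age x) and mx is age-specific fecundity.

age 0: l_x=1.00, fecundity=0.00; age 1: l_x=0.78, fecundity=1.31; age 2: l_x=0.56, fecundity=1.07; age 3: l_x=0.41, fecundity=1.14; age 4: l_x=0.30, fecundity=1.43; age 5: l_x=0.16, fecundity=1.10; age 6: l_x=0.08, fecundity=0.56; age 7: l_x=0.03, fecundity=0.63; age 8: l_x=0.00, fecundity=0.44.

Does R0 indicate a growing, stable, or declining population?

R0 = Σ lx·mx = 0 + 1.0218 + 0.5992 + 0.4674 + 0.429 + 0.176 + 0.0448 + 0.0189 + 0 = 2.7571
R0 > 1, so the population is growing.

growing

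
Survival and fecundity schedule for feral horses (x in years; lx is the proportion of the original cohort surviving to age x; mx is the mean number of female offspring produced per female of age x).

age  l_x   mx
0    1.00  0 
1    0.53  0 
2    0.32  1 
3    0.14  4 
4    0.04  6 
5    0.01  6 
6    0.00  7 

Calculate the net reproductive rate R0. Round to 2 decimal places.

1.18

lx·mx by age: 0, 0, 0.32, 0.56, 0.24, 0.06, 0
R0 = Σ lx·mx = 1.18 → 1.18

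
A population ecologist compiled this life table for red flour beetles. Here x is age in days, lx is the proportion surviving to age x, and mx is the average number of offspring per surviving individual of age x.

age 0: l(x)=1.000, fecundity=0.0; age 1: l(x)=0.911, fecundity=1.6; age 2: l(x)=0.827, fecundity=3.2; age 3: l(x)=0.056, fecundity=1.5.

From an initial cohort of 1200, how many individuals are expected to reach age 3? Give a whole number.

Expected survivors = N0 · l_3 = 1200 × 0.056 = 67.2 → 67

67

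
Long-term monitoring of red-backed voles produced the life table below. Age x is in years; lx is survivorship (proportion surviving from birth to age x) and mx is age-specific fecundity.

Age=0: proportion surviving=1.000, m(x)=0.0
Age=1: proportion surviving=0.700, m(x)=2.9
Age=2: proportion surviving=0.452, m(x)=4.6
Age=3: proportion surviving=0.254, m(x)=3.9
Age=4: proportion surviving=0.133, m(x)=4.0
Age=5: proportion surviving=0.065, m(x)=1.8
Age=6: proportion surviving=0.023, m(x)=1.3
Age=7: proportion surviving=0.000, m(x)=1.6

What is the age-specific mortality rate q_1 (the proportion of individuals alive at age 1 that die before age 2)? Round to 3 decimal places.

q_1 = (l_1 − l_2) / l_1 = (0.7 − 0.452) / 0.7
     = 0.248 / 0.7 = 0.354286… → 0.354

0.354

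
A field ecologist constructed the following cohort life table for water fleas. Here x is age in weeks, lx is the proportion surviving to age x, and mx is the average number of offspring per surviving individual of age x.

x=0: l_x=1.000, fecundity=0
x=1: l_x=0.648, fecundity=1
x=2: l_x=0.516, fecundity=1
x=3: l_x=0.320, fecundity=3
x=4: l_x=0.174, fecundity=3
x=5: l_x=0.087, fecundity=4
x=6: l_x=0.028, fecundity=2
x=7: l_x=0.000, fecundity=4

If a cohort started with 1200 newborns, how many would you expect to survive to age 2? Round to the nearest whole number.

619

Expected survivors = N0 · l_2 = 1200 × 0.516 = 619.2 → 619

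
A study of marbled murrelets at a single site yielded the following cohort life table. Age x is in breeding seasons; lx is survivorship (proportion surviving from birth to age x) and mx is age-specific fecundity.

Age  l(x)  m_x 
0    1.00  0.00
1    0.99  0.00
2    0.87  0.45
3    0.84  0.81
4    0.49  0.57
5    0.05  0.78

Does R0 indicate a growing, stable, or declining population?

R0 = Σ lx·mx = 0 + 0 + 0.3915 + 0.6804 + 0.2793 + 0.039 = 1.3902
R0 > 1, so the population is growing.

growing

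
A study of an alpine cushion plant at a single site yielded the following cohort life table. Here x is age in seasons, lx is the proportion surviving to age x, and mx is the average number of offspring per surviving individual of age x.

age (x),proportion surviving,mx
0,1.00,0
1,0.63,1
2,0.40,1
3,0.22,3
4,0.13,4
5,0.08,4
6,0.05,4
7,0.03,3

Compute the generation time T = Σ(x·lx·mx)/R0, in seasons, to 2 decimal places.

3.16

lx·mx: 0, 0.63, 0.4, 0.66, 0.52, 0.32, 0.2, 0.09 → R0 = 2.82
x·lx·mx: 0, 0.63, 0.8, 1.98, 2.08, 1.6, 1.2, 0.63 → Σ = 8.92
T = 8.92 / 2.82 = 3.163121… → 3.16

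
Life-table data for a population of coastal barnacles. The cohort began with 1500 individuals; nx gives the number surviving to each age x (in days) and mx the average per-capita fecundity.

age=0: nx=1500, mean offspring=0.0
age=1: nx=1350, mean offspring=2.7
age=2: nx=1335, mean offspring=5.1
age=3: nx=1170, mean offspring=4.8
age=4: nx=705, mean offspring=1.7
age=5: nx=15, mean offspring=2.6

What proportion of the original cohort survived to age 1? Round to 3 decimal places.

l_1 = n_1/n_0 = 1350/1500 = 0.9 → 0.900

0.900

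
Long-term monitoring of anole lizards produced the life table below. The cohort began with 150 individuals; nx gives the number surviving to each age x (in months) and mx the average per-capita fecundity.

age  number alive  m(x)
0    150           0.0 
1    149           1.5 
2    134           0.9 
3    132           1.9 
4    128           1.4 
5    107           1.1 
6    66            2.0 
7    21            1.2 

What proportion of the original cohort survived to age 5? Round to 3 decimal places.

l_5 = n_5/n_0 = 107/150 = 0.713333… → 0.713

0.713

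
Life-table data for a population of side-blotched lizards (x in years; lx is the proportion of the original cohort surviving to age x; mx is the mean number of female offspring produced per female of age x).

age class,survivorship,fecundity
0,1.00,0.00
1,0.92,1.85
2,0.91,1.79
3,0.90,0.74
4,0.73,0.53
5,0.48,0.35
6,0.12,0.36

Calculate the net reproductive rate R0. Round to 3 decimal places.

4.595

lx·mx by age: 0, 1.702, 1.6289, 0.666, 0.3869, 0.168, 0.0432
R0 = Σ lx·mx = 4.595 → 4.595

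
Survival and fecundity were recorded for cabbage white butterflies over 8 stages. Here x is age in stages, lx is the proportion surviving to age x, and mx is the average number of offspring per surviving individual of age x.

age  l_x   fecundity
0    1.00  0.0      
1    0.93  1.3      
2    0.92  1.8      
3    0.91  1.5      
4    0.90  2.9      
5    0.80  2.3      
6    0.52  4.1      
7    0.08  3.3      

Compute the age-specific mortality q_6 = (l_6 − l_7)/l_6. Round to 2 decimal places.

0.85

q_6 = (l_6 − l_7) / l_6 = (0.52 − 0.08) / 0.52
     = 0.44 / 0.52 = 0.846154… → 0.85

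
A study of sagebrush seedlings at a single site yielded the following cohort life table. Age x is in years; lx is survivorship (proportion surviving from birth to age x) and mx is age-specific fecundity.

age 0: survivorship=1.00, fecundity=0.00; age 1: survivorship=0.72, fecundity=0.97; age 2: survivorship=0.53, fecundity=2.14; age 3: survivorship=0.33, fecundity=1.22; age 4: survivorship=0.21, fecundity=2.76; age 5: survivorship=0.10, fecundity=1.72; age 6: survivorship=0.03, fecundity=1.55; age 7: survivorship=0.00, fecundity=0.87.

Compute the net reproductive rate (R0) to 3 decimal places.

lx·mx by age: 0, 0.6984, 1.1342, 0.4026, 0.5796, 0.172, 0.0465, 0
R0 = Σ lx·mx = 3.0333 → 3.033

3.033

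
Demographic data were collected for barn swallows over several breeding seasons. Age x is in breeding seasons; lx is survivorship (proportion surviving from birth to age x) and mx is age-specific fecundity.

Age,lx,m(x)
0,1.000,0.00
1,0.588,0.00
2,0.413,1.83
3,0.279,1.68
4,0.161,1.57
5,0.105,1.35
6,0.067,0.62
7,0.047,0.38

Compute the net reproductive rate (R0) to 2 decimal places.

lx·mx by age: 0, 0, 0.75579, 0.46872, 0.25277, 0.14175, 0.04154, 0.01786
R0 = Σ lx·mx = 1.67843 → 1.68

1.68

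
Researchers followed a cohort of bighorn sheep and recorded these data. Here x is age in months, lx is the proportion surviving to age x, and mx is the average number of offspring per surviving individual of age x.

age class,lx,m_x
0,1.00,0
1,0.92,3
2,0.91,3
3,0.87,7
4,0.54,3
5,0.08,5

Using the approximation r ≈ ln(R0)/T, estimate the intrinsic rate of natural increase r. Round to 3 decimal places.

R0 = Σ lx·mx = 0 + 2.76 + 2.73 + 6.09 + 1.62 + 0.4 = 13.6
Σ x·lx·mx = 34.97; T = 34.97/13.6 = 2.57132…
r ≈ ln(R0)/T = ln(13.6)/2.57132… = 1.01507… → 1.015

1.015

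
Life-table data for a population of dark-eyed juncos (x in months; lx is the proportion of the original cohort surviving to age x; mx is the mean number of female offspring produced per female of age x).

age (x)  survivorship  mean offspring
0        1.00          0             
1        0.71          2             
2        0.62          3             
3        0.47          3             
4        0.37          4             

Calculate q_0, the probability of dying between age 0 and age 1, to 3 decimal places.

0.290

q_0 = (l_0 − l_1) / l_0 = (1 − 0.71) / 1
     = 0.29 / 1 = 0.29 → 0.290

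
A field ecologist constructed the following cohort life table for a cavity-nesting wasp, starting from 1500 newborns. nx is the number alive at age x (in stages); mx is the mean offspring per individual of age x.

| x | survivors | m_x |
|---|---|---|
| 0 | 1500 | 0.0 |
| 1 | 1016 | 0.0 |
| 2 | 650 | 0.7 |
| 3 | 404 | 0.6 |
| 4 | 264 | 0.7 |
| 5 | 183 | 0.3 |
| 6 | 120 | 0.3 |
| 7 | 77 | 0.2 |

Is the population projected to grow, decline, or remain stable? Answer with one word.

declining

lx = nx/n0 = nx/1500: 1, 0.67733…, 0.43333…, 0.26933…, 0.176, 0.122, 0.08, 0.05133…
R0 = Σ lx·mx = 0 + 0 + 0.303333… + 0.1616… + 0.1232 + 0.0366 + 0.024 + 0.010267… = 0.659…
R0 < 1, so the population is declining.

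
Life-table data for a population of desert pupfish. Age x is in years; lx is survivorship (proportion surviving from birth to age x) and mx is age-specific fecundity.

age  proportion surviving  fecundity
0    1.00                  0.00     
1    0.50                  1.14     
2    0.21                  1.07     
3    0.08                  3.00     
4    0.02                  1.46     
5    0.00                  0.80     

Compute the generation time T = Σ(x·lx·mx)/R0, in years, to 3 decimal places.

1.745

lx·mx: 0, 0.57, 0.2247, 0.24, 0.0292, 0 → R0 = 1.0639
x·lx·mx: 0, 0.57, 0.4494, 0.72, 0.1168, 0 → Σ = 1.8562
T = 1.8562 / 1.0639 = 1.744713… → 1.745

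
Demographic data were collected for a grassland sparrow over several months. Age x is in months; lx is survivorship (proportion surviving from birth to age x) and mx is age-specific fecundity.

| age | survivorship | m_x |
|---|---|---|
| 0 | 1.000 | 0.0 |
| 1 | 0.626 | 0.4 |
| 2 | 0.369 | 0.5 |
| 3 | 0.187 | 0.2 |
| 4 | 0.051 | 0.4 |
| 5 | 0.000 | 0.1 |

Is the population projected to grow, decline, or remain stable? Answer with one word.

declining

R0 = Σ lx·mx = 0 + 0.2504 + 0.1845 + 0.0374 + 0.0204 + 0 = 0.4927
R0 < 1, so the population is declining.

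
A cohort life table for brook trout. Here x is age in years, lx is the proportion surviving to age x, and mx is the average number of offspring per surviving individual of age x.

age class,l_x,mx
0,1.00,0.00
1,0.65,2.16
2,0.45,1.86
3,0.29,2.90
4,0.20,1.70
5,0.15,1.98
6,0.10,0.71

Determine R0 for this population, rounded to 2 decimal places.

3.79

lx·mx by age: 0, 1.404, 0.837, 0.841, 0.34, 0.297, 0.071
R0 = Σ lx·mx = 3.79 → 3.79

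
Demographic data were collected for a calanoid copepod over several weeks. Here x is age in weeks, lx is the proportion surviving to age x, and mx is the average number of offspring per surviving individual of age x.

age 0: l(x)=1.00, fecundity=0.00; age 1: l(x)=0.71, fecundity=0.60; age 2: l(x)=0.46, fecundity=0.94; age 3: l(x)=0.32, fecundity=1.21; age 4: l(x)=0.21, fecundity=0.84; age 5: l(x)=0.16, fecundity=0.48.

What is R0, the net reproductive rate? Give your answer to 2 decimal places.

lx·mx by age: 0, 0.426, 0.4324, 0.3872, 0.1764, 0.0768
R0 = Σ lx·mx = 1.4988 → 1.50

1.50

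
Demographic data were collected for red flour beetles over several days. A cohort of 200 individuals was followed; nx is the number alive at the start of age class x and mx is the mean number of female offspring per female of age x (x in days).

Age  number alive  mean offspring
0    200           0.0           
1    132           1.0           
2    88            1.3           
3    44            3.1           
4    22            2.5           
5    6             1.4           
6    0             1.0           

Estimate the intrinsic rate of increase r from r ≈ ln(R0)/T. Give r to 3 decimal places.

lx = nx/n0 = nx/200: 1, 0.66, 0.44, 0.22, 0.11, 0.03, 0
R0 = Σ lx·mx = 0 + 0.66 + 0.572 + 0.682 + 0.275 + 0.042 + 0 = 2.231
Σ x·lx·mx = 5.16; T = 5.16/2.231 = 2.31286…
r ≈ ln(R0)/T = ln(2.231)/2.31286… = 0.34695… → 0.347

0.347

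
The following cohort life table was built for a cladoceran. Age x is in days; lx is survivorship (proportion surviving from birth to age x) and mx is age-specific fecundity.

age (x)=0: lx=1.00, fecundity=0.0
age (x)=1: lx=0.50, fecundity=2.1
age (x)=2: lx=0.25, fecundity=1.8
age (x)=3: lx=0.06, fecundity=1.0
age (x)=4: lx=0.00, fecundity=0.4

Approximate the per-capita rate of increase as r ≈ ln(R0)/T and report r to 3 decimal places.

R0 = Σ lx·mx = 0 + 1.05 + 0.45 + 0.06 + 0 = 1.56
Σ x·lx·mx = 2.13; T = 2.13/1.56 = 1.36538…
r ≈ ln(R0)/T = ln(1.56)/1.36538… = 0.32569… → 0.326

0.326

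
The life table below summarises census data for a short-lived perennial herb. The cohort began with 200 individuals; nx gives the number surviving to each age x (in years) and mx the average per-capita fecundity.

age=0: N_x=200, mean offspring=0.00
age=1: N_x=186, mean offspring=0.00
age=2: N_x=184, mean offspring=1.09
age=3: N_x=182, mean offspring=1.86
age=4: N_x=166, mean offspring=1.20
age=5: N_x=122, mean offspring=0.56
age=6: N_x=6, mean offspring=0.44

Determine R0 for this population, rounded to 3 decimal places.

4.046

lx = nx/n0 = nx/200: 1, 0.93, 0.92, 0.91, 0.83, 0.61, 0.03
lx·mx by age: 0, 0, 1.0028, 1.6926, 0.996, 0.3416, 0.0132
R0 = Σ lx·mx = 4.0462 → 4.046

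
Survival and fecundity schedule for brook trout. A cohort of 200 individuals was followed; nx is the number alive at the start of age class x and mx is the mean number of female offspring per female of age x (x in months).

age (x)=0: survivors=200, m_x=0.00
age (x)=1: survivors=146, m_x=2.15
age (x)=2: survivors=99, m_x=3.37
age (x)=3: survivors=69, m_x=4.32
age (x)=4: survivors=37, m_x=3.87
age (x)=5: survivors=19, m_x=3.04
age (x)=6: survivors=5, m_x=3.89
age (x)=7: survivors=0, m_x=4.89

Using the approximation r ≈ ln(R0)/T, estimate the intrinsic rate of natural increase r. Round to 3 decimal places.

0.720

lx = nx/n0 = nx/200: 1, 0.73, 0.495, 0.345, 0.185, 0.095, 0.025, 0
R0 = Σ lx·mx = 0 + 1.5695 + 1.66815 + 1.4904 + 0.71595 + 0.2888 + 0.09725 + 0 = 5.83005
Σ x·lx·mx = 14.2683; T = 14.2683/5.83005 = 2.44737…
r ≈ ln(R0)/T = ln(5.83005)/2.44737… = 0.72038… → 0.720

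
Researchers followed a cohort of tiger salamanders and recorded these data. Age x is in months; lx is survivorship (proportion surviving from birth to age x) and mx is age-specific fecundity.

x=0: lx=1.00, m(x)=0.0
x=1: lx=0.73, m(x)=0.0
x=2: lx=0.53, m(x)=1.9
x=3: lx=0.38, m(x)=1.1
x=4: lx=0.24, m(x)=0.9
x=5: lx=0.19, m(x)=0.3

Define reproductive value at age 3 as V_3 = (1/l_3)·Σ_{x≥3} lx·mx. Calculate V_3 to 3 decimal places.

lx·mx for x ≥ 3: 0.418, 0.216, 0.057 → sum = 0.691
V_3 = 0.691 / l_3 = 0.691 / 0.38 = 1.818421… → 1.818

1.818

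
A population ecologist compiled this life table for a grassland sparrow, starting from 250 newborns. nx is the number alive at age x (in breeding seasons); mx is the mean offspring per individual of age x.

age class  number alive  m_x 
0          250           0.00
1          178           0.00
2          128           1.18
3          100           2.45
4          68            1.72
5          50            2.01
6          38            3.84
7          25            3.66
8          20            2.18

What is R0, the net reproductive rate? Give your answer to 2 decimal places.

3.58

lx = nx/n0 = nx/250: 1, 0.712, 0.512, 0.4, 0.272, 0.2, 0.152, 0.1, 0.08
lx·mx by age: 0, 0, 0.60416, 0.98, 0.46784, 0.402, 0.58368, 0.366, 0.1744
R0 = Σ lx·mx = 3.57808 → 3.58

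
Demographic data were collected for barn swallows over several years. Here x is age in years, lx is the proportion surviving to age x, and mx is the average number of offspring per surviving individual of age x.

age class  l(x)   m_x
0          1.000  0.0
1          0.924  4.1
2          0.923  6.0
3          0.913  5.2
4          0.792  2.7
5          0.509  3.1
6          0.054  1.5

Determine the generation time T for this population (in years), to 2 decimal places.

2.58

lx·mx: 0, 3.7884, 5.538, 4.7476, 2.1384, 1.5779, 0.081 → R0 = 17.8713
x·lx·mx: 0, 3.7884, 11.076, 14.2428, 8.5536, 7.8895, 0.486 → Σ = 46.0363
T = 46.0363 / 17.8713 = 2.575991… → 2.58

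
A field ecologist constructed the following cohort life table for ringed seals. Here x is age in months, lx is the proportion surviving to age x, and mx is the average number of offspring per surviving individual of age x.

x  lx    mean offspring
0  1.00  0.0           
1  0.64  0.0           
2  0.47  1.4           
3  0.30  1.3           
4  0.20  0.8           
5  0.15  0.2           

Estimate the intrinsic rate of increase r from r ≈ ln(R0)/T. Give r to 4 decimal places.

0.0807

R0 = Σ lx·mx = 0 + 0 + 0.658 + 0.39 + 0.16 + 0.03 = 1.238
Σ x·lx·mx = 3.276; T = 3.276/1.238 = 2.6462…
r ≈ ln(R0)/T = ln(1.238)/2.6462… = 0.080681… → 0.0807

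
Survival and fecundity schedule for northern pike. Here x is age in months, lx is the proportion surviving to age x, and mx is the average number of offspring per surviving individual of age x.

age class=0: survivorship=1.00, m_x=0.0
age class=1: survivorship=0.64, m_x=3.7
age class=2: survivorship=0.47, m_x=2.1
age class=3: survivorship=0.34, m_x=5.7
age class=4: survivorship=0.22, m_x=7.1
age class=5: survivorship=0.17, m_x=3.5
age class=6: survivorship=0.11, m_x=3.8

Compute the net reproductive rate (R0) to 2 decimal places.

7.87

lx·mx by age: 0, 2.368, 0.987, 1.938, 1.562, 0.595, 0.418
R0 = Σ lx·mx = 7.868 → 7.87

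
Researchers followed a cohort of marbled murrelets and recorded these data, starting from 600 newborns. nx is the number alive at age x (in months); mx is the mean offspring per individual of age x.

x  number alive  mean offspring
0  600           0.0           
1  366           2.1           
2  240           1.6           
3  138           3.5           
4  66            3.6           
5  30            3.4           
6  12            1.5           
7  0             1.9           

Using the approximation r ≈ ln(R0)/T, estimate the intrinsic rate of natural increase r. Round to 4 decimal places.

lx = nx/n0 = nx/600: 1, 0.61, 0.4, 0.23, 0.11, 0.05, 0.02, 0
R0 = Σ lx·mx = 0 + 1.281 + 0.64 + 0.805 + 0.396 + 0.17 + 0.03 + 0 = 3.322
Σ x·lx·mx = 7.59; T = 7.59/3.322 = 2.28477…
r ≈ ln(R0)/T = ln(3.322)/2.28477… = 0.525466… → 0.5255

0.5255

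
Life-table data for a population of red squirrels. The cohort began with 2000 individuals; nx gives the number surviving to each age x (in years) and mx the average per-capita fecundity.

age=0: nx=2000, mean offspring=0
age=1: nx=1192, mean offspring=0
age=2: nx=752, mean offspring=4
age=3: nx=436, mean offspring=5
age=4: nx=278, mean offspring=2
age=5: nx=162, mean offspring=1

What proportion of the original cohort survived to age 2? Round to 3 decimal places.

l_2 = n_2/n_0 = 752/2000 = 0.376 → 0.376

0.376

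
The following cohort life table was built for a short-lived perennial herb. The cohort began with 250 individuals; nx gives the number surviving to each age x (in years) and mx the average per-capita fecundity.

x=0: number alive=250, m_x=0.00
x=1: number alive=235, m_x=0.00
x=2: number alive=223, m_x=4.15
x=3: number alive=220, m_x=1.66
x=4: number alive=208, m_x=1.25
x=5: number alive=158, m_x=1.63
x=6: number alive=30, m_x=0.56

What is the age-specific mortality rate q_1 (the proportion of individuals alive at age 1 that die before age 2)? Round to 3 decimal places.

lx = nx/n0 = nx/250: 1, 0.94, 0.892, 0.88, 0.832, 0.632, 0.12
q_1 = (l_1 − l_2) / l_1 = (0.94 − 0.892) / 0.94
     = 0.048 / 0.94 = 0.051064… → 0.051

0.051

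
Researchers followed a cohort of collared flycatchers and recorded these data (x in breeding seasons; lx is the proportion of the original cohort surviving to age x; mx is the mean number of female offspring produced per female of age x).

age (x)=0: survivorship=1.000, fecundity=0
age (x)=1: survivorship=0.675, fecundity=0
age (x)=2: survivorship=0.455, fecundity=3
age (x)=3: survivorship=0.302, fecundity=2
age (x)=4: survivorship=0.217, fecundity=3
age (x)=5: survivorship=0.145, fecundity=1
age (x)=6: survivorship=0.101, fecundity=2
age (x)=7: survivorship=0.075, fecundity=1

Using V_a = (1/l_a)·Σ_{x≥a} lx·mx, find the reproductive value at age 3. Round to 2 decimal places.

5.55

lx·mx for x ≥ 3: 0.604, 0.651, 0.145, 0.202, 0.075 → sum = 1.677
V_3 = 1.677 / l_3 = 1.677 / 0.302 = 5.55298… → 5.55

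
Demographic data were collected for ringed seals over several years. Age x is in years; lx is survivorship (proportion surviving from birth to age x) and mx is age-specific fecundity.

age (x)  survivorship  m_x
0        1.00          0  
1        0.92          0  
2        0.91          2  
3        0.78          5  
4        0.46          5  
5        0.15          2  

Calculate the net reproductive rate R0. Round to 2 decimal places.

8.32

lx·mx by age: 0, 0, 1.82, 3.9, 2.3, 0.3
R0 = Σ lx·mx = 8.32 → 8.32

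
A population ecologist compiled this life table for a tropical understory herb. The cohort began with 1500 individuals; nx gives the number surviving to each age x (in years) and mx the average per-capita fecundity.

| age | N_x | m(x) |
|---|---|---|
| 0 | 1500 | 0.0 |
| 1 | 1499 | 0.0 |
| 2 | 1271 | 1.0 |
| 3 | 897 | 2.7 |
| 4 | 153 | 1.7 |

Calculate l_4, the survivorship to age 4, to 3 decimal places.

0.102

l_4 = n_4/n_0 = 153/1500 = 0.102 → 0.102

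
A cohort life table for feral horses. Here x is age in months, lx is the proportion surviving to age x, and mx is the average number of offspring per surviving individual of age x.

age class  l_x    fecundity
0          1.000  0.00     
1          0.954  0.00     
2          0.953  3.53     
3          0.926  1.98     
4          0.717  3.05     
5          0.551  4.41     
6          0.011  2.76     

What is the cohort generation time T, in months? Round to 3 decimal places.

3.383

lx·mx: 0, 0, 3.36409, 1.83348, 2.18685, 2.42991, 0.03036 → R0 = 9.84469
x·lx·mx: 0, 0, 6.72818, 5.50044, 8.7474, 12.14955, 0.18216 → Σ = 33.30773
T = 33.30773 / 9.84469 = 3.383319… → 3.383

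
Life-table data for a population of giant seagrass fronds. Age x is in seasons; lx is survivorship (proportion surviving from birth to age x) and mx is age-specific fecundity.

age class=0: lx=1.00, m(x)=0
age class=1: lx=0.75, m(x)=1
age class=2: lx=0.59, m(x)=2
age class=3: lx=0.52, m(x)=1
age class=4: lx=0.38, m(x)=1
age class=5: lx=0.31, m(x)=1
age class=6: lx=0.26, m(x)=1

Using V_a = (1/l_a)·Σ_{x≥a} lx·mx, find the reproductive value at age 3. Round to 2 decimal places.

2.83

lx·mx for x ≥ 3: 0.52, 0.38, 0.31, 0.26 → sum = 1.47
V_3 = 1.47 / l_3 = 1.47 / 0.52 = 2.826923… → 2.83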